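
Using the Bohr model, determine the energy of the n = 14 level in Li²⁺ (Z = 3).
-0.62 eV

For hydrogen-like ions, the energy levels scale with Z²:
E_n = -13.6057 Z² / n² eV

For Li²⁺ (Z = 3) at n = 14:
E_14 = -13.6057 × 3² / 14²
E_14 = -13.6057 × 9 / 196
E_14 = -122.4513 / 196
E_14 = -0.62 eV

The energy is 9 times more negative than hydrogen at the same n due to the stronger nuclear charge.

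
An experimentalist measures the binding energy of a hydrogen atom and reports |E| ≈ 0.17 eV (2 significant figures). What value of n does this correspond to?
n = 9

The exact energy levels follow E_n = -13.6057 eV / n².

The measured value (-0.17 eV) is reported to only 2 significant figures, so we must test candidate n values and see which one matches to that precision.

Candidate energies:
  n = 7:  E = -13.6057/7² = -0.27767 eV
  n = 8:  E = -13.6057/8² = -0.21259 eV
  n = 9:  E = -13.6057/9² = -0.16797 eV  ← matches
  n = 10:  E = -13.6057/10² = -0.13606 eV
  n = 11:  E = -13.6057/11² = -0.11244 eV

Checking against the measurement of -0.17 eV (2 sig figs), only n = 9 agrees:
E_9 = -0.16797 eV, which rounds to -0.17 eV ✓

Therefore n = 9.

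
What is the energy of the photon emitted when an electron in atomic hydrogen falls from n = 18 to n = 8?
0.17 eV

The energy levels are E_n = -13.6057 eV / n².

Energy at n = 18: E_18 = -13.6057 / 18² = -0.04199 eV
Energy at n = 8: E_8 = -13.6057 / 8² = -0.21259 eV

For emission (electron falling to lower state), the photon energy is:
E_photon = E_18 - E_8 = |-0.04199 - (-0.21259)|
E_photon = 0.17 eV

This energy is carried away by the emitted photon.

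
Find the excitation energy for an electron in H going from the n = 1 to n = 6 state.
13.228 eV

The energy levels of a hydrogen-like atom are E_n = -13.6057 eV / n².

Energy at n = 1: E_1 = -13.6057 / 1² = -13.605700 eV
Energy at n = 6: E_6 = -13.6057 / 6² = -0.377936 eV

The excitation energy is the difference:
ΔE = E_6 - E_1
ΔE = -0.377936 - (-13.605700)
ΔE = 13.228 eV

Since this is positive, energy must be absorbed (photon absorption).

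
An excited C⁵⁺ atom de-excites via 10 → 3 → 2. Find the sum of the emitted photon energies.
117.553248 eV

The energy levels of C⁵⁺ are E_n = -13.6057 × 6² / n² eV.

First transition (10 → 3):
ΔE₁ = |E_3 - E_10|
ΔE₁ = |-54.422800000000 - (-4.898052000000)| = 49.524748000 eV

Second transition (3 → 2):
ΔE₂ = |E_2 - E_3|
ΔE₂ = |-122.451300000000 - (-54.422800000000)| = 68.028500000 eV

Total energy released:
E_total = ΔE₁ + ΔE₂ = 49.524748000 + 68.028500000 = 117.553248 eV

Note: This equals the direct transition 10 → 2: 117.553248 eV ✓
Energy is conserved regardless of the path taken.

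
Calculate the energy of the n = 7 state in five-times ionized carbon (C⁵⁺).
-9.996024 eV

For hydrogen-like ions, the energy levels scale with Z²:
E_n = -13.6057 Z² / n² eV

For C⁵⁺ (Z = 6) at n = 7:
E_7 = -13.6057 × 6² / 7²
E_7 = -13.6057 × 36 / 49
E_7 = -489.8052 / 49
E_7 = -9.996024 eV

The energy is 36 times more negative than hydrogen at the same n due to the stronger nuclear charge.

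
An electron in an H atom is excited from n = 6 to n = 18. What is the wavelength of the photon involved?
3690.624 nm

First, find the transition energy using E_n = -13.6057 / n² eV:
E_6 = -13.6057 / 6² = -0.377936111 eV
E_18 = -13.6057 / 18² = -0.041992901 eV

Photon energy: |ΔE| = |E_18 - E_6| = 0.335943210 eV

Convert to wavelength using E = hc/λ with hc = 1239.84 eV·nm:
λ = hc/E = 1239.84 eV·nm / 0.335943210 eV
λ = 3690.624 nm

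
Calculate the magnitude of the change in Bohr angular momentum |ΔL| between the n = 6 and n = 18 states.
1.265e-33 J·s (or 12ℏ)

In the Bohr model, L_n = nℏ where ℏ = 1.05457e-34 J·s.

L_18 = 18ℏ = 1.89823e-33 J·s
L_6 = 6ℏ = 6.32742e-34 J·s

ΔL = L_18 - L_6 = (18 - 6)ℏ = 12ℏ
ΔL = 12 × 1.05457e-34 J·s = 1.265e-33 J·s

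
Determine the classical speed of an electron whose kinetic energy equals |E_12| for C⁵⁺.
1.094e+06 m/s (or 0.365% of c)

The binding energy at n = 12 for C⁵⁺ is:
E_12 = -13.6057 × 6²/12² = -3.401425 eV
|E_12| = 3.401425 eV

Convert to Joules:
KE = 3.401425 eV × (1.602177 × 10⁻¹⁹ J/eV) = 5.44968e-19 J

Using KE = ½mv²:
v = √(2·KE/m_e)
v = √(2 × 5.44968e-19 J / 9.10938 × 10⁻³¹ kg)
v = 1.094e+06 m/s

This is approximately 0.365% the speed of light.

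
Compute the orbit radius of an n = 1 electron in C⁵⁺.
0.0088 nm (or 0.0882 Å)

The Bohr radius formula is:
r_n = n² a₀ / Z

where a₀ = 0.0529177 nm is the Bohr radius.

For C⁵⁺ (Z = 6) at n = 1:
r_1 = 1² × 0.0529177 nm / 6
r_1 = 1 × 0.0529177 nm / 6
r_1 = 0.05292 nm / 6
r_1 = 0.0088 nm

The electron orbits at approximately 0.0088 nm from the nucleus.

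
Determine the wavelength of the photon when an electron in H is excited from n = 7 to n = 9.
11302.5353 nm

First, find the transition energy using E_n = -13.6057 / n² eV:
E_7 = -13.6057 / 7² = -0.27766734694 eV
E_9 = -13.6057 / 9² = -0.16797160494 eV

Photon energy: |ΔE| = |E_9 - E_7| = 0.10969574200 eV

Convert to wavelength using E = hc/λ with hc = 1239.84 eV·nm:
λ = hc/E = 1239.84 eV·nm / 0.10969574200 eV
λ = 11302.5353 nm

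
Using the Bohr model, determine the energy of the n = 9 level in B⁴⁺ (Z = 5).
-4.1993 eV

For hydrogen-like ions, the energy levels scale with Z²:
E_n = -13.6057 Z² / n² eV

For B⁴⁺ (Z = 5) at n = 9:
E_9 = -13.6057 × 5² / 9²
E_9 = -13.6057 × 25 / 81
E_9 = -340.1425 / 81
E_9 = -4.1993 eV

The energy is 25 times more negative than hydrogen at the same n due to the stronger nuclear charge.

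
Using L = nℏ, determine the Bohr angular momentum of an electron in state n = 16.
1.6873e-33 J·s (or 16ℏ)

In the Bohr model, angular momentum is quantized:
L = nℏ

where ℏ = h/(2π) = 1.054572e-34 J·s

For n = 16:
L = 16 × 1.054572e-34 J·s
L = 1.6873e-33 J·s

This can also be written as L = 16ℏ.
The angular momentum is an integer multiple of the reduced Planck constant.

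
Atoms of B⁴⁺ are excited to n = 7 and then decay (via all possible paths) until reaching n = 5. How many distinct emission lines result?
3

The electron can occupy levels n = 5, 6, ..., 7 during de-excitation — that is m = 7 - 5 + 1 = 3 distinct levels.

The number of distinct spectral lines equals the number of ways to choose 2 of these m levels (each pair gives one possible emission transition):

Number of lines = m(m-1)/2 = 3×2/2 = 3

These correspond to all possible transitions between the 3 levels:
7 → 6, 7 → 5, 6 → 5

Each transition produces a photon with a unique energy (and thus wavelength). This count does not depend on Z.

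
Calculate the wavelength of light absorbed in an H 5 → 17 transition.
2493.89795 nm

First, find the transition energy using E_n = -13.6057 / n² eV:
E_5 = -13.6057 / 5² = -0.54422800000 eV
E_17 = -13.6057 / 17² = -0.04707854671 eV

Photon energy: |ΔE| = |E_17 - E_5| = 0.49714945329 eV

Convert to wavelength using E = hc/λ with hc = 1239.84 eV·nm:
λ = hc/E = 1239.84 eV·nm / 0.49714945329 eV
λ = 2493.89795 nm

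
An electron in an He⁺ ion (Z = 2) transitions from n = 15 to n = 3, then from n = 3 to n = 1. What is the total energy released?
54.180921 eV

The energy levels of He⁺ are E_n = -13.6057 × 2² / n² eV.

First transition (15 → 3):
ΔE₁ = |E_3 - E_15|
ΔE₁ = |-6.046977777778 - (-0.241879111111)| = 5.805098667 eV

Second transition (3 → 1):
ΔE₂ = |E_1 - E_3|
ΔE₂ = |-54.422800000000 - (-6.046977777778)| = 48.375822222 eV

Total energy released:
E_total = ΔE₁ + ΔE₂ = 5.805098667 + 48.375822222 = 54.180921 eV

Note: This equals the direct transition 15 → 1: 54.180921 eV ✓
Energy is conserved regardless of the path taken.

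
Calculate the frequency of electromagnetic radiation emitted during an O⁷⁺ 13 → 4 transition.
1.1914e+16 Hz

First, find the transition energy:
E_13 = -13.6057 × 8² / 13² = -5.152454 eV
E_4 = -13.6057 × 8² / 4² = -54.422800 eV
|ΔE| = |E_4 - E_13| = 49.270346 eV

Convert to Joules: E = 49.270346 eV × (1.602177 × 10⁻¹⁹ J/eV) = 7.893982e-18 J

Using E = hf:
f = E/h = 7.893982e-18 J / (6.62607 × 10⁻³⁴ J·s)
f = 1.1914e+16 Hz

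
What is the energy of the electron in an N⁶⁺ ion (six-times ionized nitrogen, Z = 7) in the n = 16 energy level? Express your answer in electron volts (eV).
-2.60 eV

The energy levels of a hydrogen-like atom are given by:
E_n = -13.6057 Z² / n² eV  (with Z = 7 for N⁶⁺)

For n = 16:
E_16 = -13.6057 × 7² / 16²
E_16 = -13.6057 × 49 / 256
E_16 = -2.60 eV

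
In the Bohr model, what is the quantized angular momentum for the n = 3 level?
3.16e-34 J·s (or 3ℏ)

In the Bohr model, angular momentum is quantized:
L = nℏ

where ℏ = h/(2π) = 1.0546e-34 J·s

For n = 3:
L = 3 × 1.0546e-34 J·s
L = 3.16e-34 J·s

This can also be written as L = 3ℏ.
The angular momentum is an integer multiple of the reduced Planck constant.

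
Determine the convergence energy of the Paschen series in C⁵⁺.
54.422800 eV

The series limit corresponds to the transition from n = ∞ to n = 3.
This is the highest energy (shortest wavelength) transition in the Paschen series.

E_∞ = 0 eV
E_3 = -13.6057 × 6² / 3² = -54.422800 eV

Energy at series limit:
ΔE = E_∞ - E_3 = 0 - (-54.422800) = 54.422800 eV

This energy equals the ionization energy from the n = 3 state of C⁵⁺.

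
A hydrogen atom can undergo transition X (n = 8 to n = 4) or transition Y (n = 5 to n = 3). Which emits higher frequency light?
5 → 3

Calculate the energy for each transition:

Transition 8 → 4:
ΔE₁ = |E_4 - E_8| = |-13.6057/4² - (-13.6057/8²)|
ΔE₁ = |-0.850356250000 - (-0.212589062500)| = 0.637767188 eV

Transition 5 → 3:
ΔE₂ = |E_3 - E_5| = |-13.6057/3² - (-13.6057/5²)|
ΔE₂ = |-1.511744444444 - (-0.544228000000)| = 0.967516444 eV

Since 0.967516444 eV > 0.637767188 eV, the transition 5 → 3 emits the more energetic photon.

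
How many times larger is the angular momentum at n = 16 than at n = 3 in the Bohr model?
5.33

In the Bohr model, L_n = nℏ, so the ratio is purely the ratio of quantum numbers:

L_16/L_3 = 16ℏ / 3ℏ = 16/3 = 5.33

The angular momentum scales linearly with n.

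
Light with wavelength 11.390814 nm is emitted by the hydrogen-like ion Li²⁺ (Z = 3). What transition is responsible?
n = 3 → n = 1

First, find the photon energy from the wavelength (hc = 1239.84 eV·nm):
E = hc/λ = 1239.84 eV·nm / 11.390814 nm = 108.84560 eV

The energy levels of Li²⁺ satisfy E_n = -13.6057 × 3² / n² eV, so an emission n_i → n_f releases
ΔE = 13.6057 × 3² × (1/n_f² − 1/n_i²) eV.

Setting ΔE equal to the photon energy:
1/n_f² − 1/n_i² = 108.84560 / (13.6057 × 3²) = 0.88888889

Since 1/n_i² must be positive, we need 1/n_f² > 0.88888889, i.e. n_f ≤ 1. For each allowed n_f, solve n_i = (1/n_f² − 0.88888889)^(−1/2) and check whether it is a whole number:
  n_f = 1: 1/n_i² = 1.00000000 − 0.88888889 = 0.11111111 → n_i = 3.000  → integer, n_i = 3 ✓

Only n_f = 1 gives an integer upper level, n_i = 3.

The transition is from n = 3 to n = 1 (emission).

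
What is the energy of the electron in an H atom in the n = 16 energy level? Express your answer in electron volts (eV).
-0.053147 eV

The energy levels of a hydrogen-like atom are given by:
E_n = -13.6057 eV / n²

For n = 16:
E_16 = -13.6057 eV / 16²
E_16 = -13.6057 eV / 256
E_16 = -0.053147 eV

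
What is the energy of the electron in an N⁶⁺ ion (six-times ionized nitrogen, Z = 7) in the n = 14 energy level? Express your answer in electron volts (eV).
-3.40143 eV

The energy levels of a hydrogen-like atom are given by:
E_n = -13.6057 Z² / n² eV  (with Z = 7 for N⁶⁺)

For n = 14:
E_14 = -13.6057 × 7² / 14²
E_14 = -13.6057 × 49 / 196
E_14 = -3.40143 eV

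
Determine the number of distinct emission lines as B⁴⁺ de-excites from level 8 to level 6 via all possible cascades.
3

The electron can occupy levels n = 6, 7, ..., 8 during de-excitation — that is m = 8 - 6 + 1 = 3 distinct levels.

The number of distinct spectral lines equals the number of ways to choose 2 of these m levels (each pair gives one possible emission transition):

Number of lines = m(m-1)/2 = 3×2/2 = 3

These correspond to all possible transitions between the 3 levels:
8 → 7, 8 → 6, 7 → 6

Each transition produces a photon with a unique energy (and thus wavelength). This count does not depend on Z.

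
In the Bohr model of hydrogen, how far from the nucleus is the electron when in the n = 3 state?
0.476260 nm (or 4.762595 Å)

The Bohr radius formula is:
r_n = n² a₀ / Z

where a₀ = 0.052917721 nm is the Bohr radius.

For H (Z = 1) at n = 3:
r_3 = 3² × 0.052917721 nm / 1
r_3 = 9 × 0.052917721 nm / 1
r_3 = 0.4762595 nm / 1
r_3 = 0.476260 nm

The electron orbits at approximately 0.476260 nm from the nucleus.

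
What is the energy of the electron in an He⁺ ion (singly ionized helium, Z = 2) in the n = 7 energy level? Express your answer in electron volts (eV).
-1.111 eV

The energy levels of a hydrogen-like atom are given by:
E_n = -13.6057 Z² / n² eV  (with Z = 2 for He⁺)

For n = 7:
E_7 = -13.6057 × 2² / 7²
E_7 = -13.6057 × 4 / 49
E_7 = -1.111 eV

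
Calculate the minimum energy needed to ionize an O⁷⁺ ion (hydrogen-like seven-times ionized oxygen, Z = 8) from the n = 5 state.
34.83 eV

The ionization energy is the energy needed to remove the electron completely (n → ∞).

For a hydrogen-like ion with Z = 8, E_n = -13.6057 Z² / n² eV.

At n = 5: E_5 = -13.6057 × 8² / 5² = -34.83059 eV
At n = ∞: E_∞ = 0 eV

Ionization energy = E_∞ - E_5 = 0 - (-34.83059) = 34.83059 eV
Ionization energy ≈ 34.83 eV

This is also called the binding energy of the electron in state n = 5.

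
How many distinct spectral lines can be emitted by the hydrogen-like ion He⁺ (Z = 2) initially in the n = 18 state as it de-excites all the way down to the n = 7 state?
66

The electron can occupy levels n = 7, 8, ..., 18 during de-excitation — that is m = 18 - 7 + 1 = 12 distinct levels.

The number of distinct spectral lines equals the number of ways to choose 2 of these m levels (each pair gives one possible emission transition):

Number of lines = m(m-1)/2 = 12×11/2 = 66

These correspond to all possible transitions between the 12 levels:
18 → 17, 18 → 16, 18 → 15, 18 → 14, 18 → 13, 18 → 12, 18 → 11, 18 → 10...

Each transition produces a photon with a unique energy (and thus wavelength). This count does not depend on Z.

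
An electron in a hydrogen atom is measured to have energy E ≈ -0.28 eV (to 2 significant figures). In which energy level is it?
n = 7

The exact energy levels follow E_n = -13.6057 eV / n².

The measured value (-0.28 eV) is reported to only 2 significant figures, so we must test candidate n values and see which one matches to that precision.

Candidate energies:
  n = 5:  E = -13.6057/5² = -0.54423 eV
  n = 6:  E = -13.6057/6² = -0.37794 eV
  n = 7:  E = -13.6057/7² = -0.27767 eV  ← matches
  n = 8:  E = -13.6057/8² = -0.21259 eV
  n = 9:  E = -13.6057/9² = -0.16797 eV

Checking against the measurement of -0.28 eV (2 sig figs), only n = 7 agrees:
E_7 = -0.27767 eV, which rounds to -0.28 eV ✓

Therefore n = 7.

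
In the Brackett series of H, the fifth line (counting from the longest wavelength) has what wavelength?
1816.92248 nm

The lines of a series are numbered from the longest wavelength (smallest ΔE) outward; the fifth line is the transition from n = n_f + 5 to n_f.
The Brackett series has all transitions ending at n_f = 4.

For H, the fifth line (ε-line) is the jump from n = 9 to n = 4:
E_9 = -13.6057 / 9² = -0.16797160494 eV
E_4 = -13.6057 / 4² = -0.85035625000 eV
ΔE = E_9 - E_4 = 0.68238464506 eV

λ = hc/E = 1239.84 eV·nm / 0.68238464506 eV
λ = 1816.92248 nm

This is the ε-line of the Brackett series in H.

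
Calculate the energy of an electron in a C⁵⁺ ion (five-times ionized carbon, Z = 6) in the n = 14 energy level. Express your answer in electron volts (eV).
-2.4990 eV

The energy levels of a hydrogen-like atom are given by:
E_n = -13.6057 Z² / n² eV  (with Z = 6 for C⁵⁺)

For n = 14:
E_14 = -13.6057 × 6² / 14²
E_14 = -13.6057 × 36 / 196
E_14 = -2.4990 eV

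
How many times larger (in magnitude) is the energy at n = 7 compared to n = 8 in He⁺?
1.30612

Using E_n = -13.6057 Z² / n² eV with Z = 2:

E_7 = -13.6057 × 2² / 7² = -54.4228 / 49 = -1.11066938776 eV
E_8 = -13.6057 × 2² / 8² = -54.4228 / 64 = -0.85035625000 eV

The ratio is:
E_7/E_8 = (-1.11066938776) / (-0.85035625000)
E_7/E_8 = (-54.4228/49) / (-54.4228/64)
E_7/E_8 = 64/49
E_7/E_8 = 1.30612
(Note: the Z² factors cancel in the ratio.)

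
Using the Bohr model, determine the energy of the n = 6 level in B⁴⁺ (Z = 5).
-9.448403 eV

For hydrogen-like ions, the energy levels scale with Z²:
E_n = -13.6057 Z² / n² eV

For B⁴⁺ (Z = 5) at n = 6:
E_6 = -13.6057 × 5² / 6²
E_6 = -13.6057 × 25 / 36
E_6 = -340.1425 / 36
E_6 = -9.448403 eV

The energy is 25 times more negative than hydrogen at the same n due to the stronger nuclear charge.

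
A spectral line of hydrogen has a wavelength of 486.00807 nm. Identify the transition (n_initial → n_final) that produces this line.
n = 4 → n = 2

First, find the photon energy from the wavelength (hc = 1239.84 eV·nm):
E = hc/λ = 1239.84 eV·nm / 486.00807 nm = 2.5510688 eV

The energy levels of hydrogen satisfy E_n = -13.6057 / n² eV, so an emission n_i → n_f releases
ΔE = 13.6057 × (1/n_f² − 1/n_i²) eV.

Setting ΔE equal to the photon energy:
1/n_f² − 1/n_i² = 2.5510688 / 13.6057 = 0.18750000

Since 1/n_i² must be positive, we need 1/n_f² > 0.18750000, i.e. n_f ≤ 2. For each allowed n_f, solve n_i = (1/n_f² − 0.18750000)^(−1/2) and check whether it is a whole number:
  n_f = 1: 1/n_i² = 1.00000000 − 0.18750000 = 0.81250000 → n_i = 1.109  (not an integer) ✗
  n_f = 2: 1/n_i² = 0.25000000 − 0.18750000 = 0.06250000 → n_i = 4.000  → integer, n_i = 4 ✓

Only n_f = 2 gives an integer upper level, n_i = 4.

The transition is from n = 4 to n = 2 (emission).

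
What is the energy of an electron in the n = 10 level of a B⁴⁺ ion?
-3.40143 eV

For hydrogen-like ions, the energy levels scale with Z²:
E_n = -13.6057 Z² / n² eV

For B⁴⁺ (Z = 5) at n = 10:
E_10 = -13.6057 × 5² / 10²
E_10 = -13.6057 × 25 / 100
E_10 = -340.1425 / 100
E_10 = -3.40143 eV

The energy is 25 times more negative than hydrogen at the same n due to the stronger nuclear charge.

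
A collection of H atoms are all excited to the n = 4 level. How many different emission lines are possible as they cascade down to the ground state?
6

The electron can occupy levels n = 1, 2, ..., 4 during de-excitation — that is m = 4 - 1 + 1 = 4 distinct levels.

The number of distinct spectral lines equals the number of ways to choose 2 of these m levels (each pair gives one possible emission transition):

Number of lines = m(m-1)/2 = 4×3/2 = 6

These correspond to all possible transitions between the 4 levels:
4 → 3, 4 → 2, 4 → 1, 3 → 2, 3 → 1, 2 → 1

Each transition produces a photon with a unique energy (and thus wavelength). This count does not depend on Z.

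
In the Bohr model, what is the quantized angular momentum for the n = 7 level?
7.38200e-34 J·s (or 7ℏ)

In the Bohr model, angular momentum is quantized:
L = nℏ

where ℏ = h/(2π) = 1.0545718e-34 J·s

For n = 7:
L = 7 × 1.0545718e-34 J·s
L = 7.38200e-34 J·s

This can also be written as L = 7ℏ.
The angular momentum is an integer multiple of the reduced Planck constant.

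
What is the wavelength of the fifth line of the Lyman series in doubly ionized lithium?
10.414 nm

The lines of a series are numbered from the longest wavelength (smallest ΔE) outward; the fifth line is the transition from n = n_f + 5 to n_f.
The Lyman series has all transitions ending at n_f = 1.

For Li²⁺ (Z = 3), the fifth line (ε-line) is the jump from n = 6 to n = 1:
E_6 = -13.6057 × 3² / 6² = -3.40143 eV
E_1 = -13.6057 × 3² / 1² = -122.45130 eV
ΔE = E_6 - E_1 = 119.04987 eV

λ = hc/E = 1239.84 eV·nm / 119.04987 eV
λ = 10.414 nm

This is the ε-line of the Lyman series in Li²⁺.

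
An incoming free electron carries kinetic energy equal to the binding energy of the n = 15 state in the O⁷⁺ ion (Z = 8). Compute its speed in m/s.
1.167e+06 m/s (or 0.389% of c)

The binding energy at n = 15 for O⁷⁺ is:
E_15 = -13.6057 × 8²/15² = -3.870066 eV
|E_15| = 3.870066 eV

Convert to Joules:
KE = 3.870066 eV × (1.602177 × 10⁻¹⁹ J/eV) = 6.20053e-19 J

Using KE = ½mv²:
v = √(2·KE/m_e)
v = √(2 × 6.20053e-19 J / 9.10938 × 10⁻³¹ kg)
v = 1.167e+06 m/s

This is approximately 0.389% the speed of light.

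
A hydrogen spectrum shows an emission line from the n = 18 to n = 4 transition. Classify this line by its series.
Brackett series

The spectral series in hydrogen are named based on the final (lower) energy level:
- Lyman series: n_final = 1 (ultraviolet)
- Balmer series: n_final = 2 (visible/near-UV)
- Paschen series: n_final = 3 (infrared)
- Brackett series: n_final = 4 (infrared)
- Pfund series: n_final = 5 (far infrared)

Since this transition ends at n = 4, it belongs to the Brackett series.

For reference, this 18 → 4 line has photon energy
ΔE = 13.6057 eV × (1/4² - 1/18²) = 0.80836334877 eV,
corresponding to wavelength λ = hc/ΔE = 1239.84 eV·nm / 0.80836334877 eV = 1533.76573 nm in the infrared region.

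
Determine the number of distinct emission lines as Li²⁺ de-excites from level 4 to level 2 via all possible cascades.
3

The electron can occupy levels n = 2, 3, ..., 4 during de-excitation — that is m = 4 - 2 + 1 = 3 distinct levels.

The number of distinct spectral lines equals the number of ways to choose 2 of these m levels (each pair gives one possible emission transition):

Number of lines = m(m-1)/2 = 3×2/2 = 3

These correspond to all possible transitions between the 3 levels:
4 → 3, 4 → 2, 3 → 2

Each transition produces a photon with a unique energy (and thus wavelength). This count does not depend on Z.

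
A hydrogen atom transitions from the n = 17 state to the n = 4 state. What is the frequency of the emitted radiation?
1.942e+14 Hz

First, find the transition energy:
E_17 = -13.6057 / 17² = -0.0470785 eV
E_4 = -13.6057 / 4² = -0.8503563 eV
|ΔE| = |E_4 - E_17| = 0.8032778 eV

Convert to Joules: E = 0.8032778 eV × (1.602177 × 10⁻¹⁹ J/eV) = 1.28699e-19 J

Using E = hf:
f = E/h = 1.28699e-19 J / (6.62607 × 10⁻³⁴ J·s)
f = 1.942e+14 Hz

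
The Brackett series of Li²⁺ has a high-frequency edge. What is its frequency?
1.85e+15 Hz

The series limit corresponds to the transition from n = ∞ to n = 4.
This is the highest energy (shortest wavelength) transition in the Brackett series.

E_∞ = 0 eV
E_4 = -13.6057 × 3² / 4² = -7.65321 eV

Energy at series limit:
ΔE = E_∞ - E_4 = 0 - (-7.65321) = 7.65321 eV
E = 7.65321 eV × (1.602177 × 10⁻¹⁹ J/eV) = 1.2262e-18 J
f = E/h = 1.2262e-18 J / (6.62607 × 10⁻³⁴ J·s) = 1.85e+15 Hz

This energy equals the ionization energy from the n = 4 state of Li²⁺.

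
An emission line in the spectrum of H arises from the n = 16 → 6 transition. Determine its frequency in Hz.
7.85336e+13 Hz

First, find the transition energy:
E_16 = -13.6057 / 16² = -0.053147266 eV
E_6 = -13.6057 / 6² = -0.377936111 eV
|ΔE| = |E_6 - E_16| = 0.324788845 eV

Convert to Joules: E = 0.324788845 eV × (1.602177 × 10⁻¹⁹ J/eV) = 5.2036922e-20 J

Using E = hf:
f = E/h = 5.2036922e-20 J / (6.62607 × 10⁻³⁴ J·s)
f = 7.85336e+13 Hz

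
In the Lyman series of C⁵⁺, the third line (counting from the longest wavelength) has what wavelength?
2.70 nm

The lines of a series are numbered from the longest wavelength (smallest ΔE) outward; the third line is the transition from n = n_f + 3 to n_f.
The Lyman series has all transitions ending at n_f = 1.

For C⁵⁺ (Z = 6), the third line (γ-line) is the jump from n = 4 to n = 1:
E_4 = -13.6057 × 6² / 4² = -30.6128 eV
E_1 = -13.6057 × 6² / 1² = -489.8052 eV
ΔE = E_4 - E_1 = 459.1924 eV

λ = hc/E = 1239.84 eV·nm / 459.1924 eV
λ = 2.70 nm

This is the γ-line of the Lyman series in C⁵⁺.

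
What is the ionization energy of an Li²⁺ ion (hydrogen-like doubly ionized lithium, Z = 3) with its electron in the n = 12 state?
0.8504 eV

The ionization energy is the energy needed to remove the electron completely (n → ∞).

For a hydrogen-like ion with Z = 3, E_n = -13.6057 Z² / n² eV.

At n = 12: E_12 = -13.6057 × 3² / 12² = -0.8503563 eV
At n = ∞: E_∞ = 0 eV

Ionization energy = E_∞ - E_12 = 0 - (-0.8503563) = 0.8503563 eV
Ionization energy ≈ 0.8504 eV

This is also called the binding energy of the electron in state n = 12.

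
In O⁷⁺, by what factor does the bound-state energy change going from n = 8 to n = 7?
1.31

Using E_n = -13.6057 Z² / n² eV with Z = 8:

E_7 = -13.6057 × 8² / 7² = -870.7648 / 49 = -17.77071020 eV
E_8 = -13.6057 × 8² / 8² = -870.7648 / 64 = -13.60570000 eV

The ratio is:
E_7/E_8 = (-17.77071020) / (-13.60570000)
E_7/E_8 = (-870.7648/49) / (-870.7648/64)
E_7/E_8 = 64/49
E_7/E_8 = 1.31
(Note: the Z² factors cancel in the ratio.)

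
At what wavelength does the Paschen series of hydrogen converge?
820.138618 nm

The series limit corresponds to the transition from n = ∞ to n = 3.
This is the highest energy (shortest wavelength) transition in the Paschen series.

E_∞ = 0 eV
E_3 = -13.6057 / 3² = -1.5117444444 eV

Energy at series limit:
ΔE = E_∞ - E_3 = 0 - (-1.5117444444) = 1.5117444444 eV
λ = hc/E = 1239.84 eV·nm / 1.5117444444 eV = 820.138618 nm

This energy equals the ionization energy from the n = 3 state of hydrogen.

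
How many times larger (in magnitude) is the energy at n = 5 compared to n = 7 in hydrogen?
1.96

Using E_n = -13.6057 Z² / n² eV with Z = 1:

E_5 = -13.6057 / 5² = -13.6057 / 25 = -0.54422800 eV
E_7 = -13.6057 / 7² = -13.6057 / 49 = -0.27766735 eV

The ratio is:
E_5/E_7 = (-0.54422800) / (-0.27766735)
E_5/E_7 = (-13.6057/25) / (-13.6057/49)
E_5/E_7 = 49/25
E_5/E_7 = 1.96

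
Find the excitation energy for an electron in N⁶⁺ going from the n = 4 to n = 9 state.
33.4368 eV

The energy levels of a hydrogen-like atom are E_n = -13.6057 Z² eV / n².

Energy at n = 4: E_4 = -13.6057 × 7² / 4² = -41.6674563 eV
Energy at n = 9: E_9 = -13.6057 × 7² / 9² = -8.2306086 eV

The excitation energy is the difference:
ΔE = E_9 - E_4
ΔE = -8.2306086 - (-41.6674563)
ΔE = 33.4368 eV

Since this is positive, energy must be absorbed (photon absorption).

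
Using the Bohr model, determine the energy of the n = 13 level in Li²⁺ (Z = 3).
-0.725 eV

For hydrogen-like ions, the energy levels scale with Z²:
E_n = -13.6057 Z² / n² eV

For Li²⁺ (Z = 3) at n = 13:
E_13 = -13.6057 × 3² / 13²
E_13 = -13.6057 × 9 / 169
E_13 = -122.4513 / 169
E_13 = -0.725 eV

The energy is 9 times more negative than hydrogen at the same n due to the stronger nuclear charge.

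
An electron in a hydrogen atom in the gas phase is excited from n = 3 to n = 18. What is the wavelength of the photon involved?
843.57115 nm

First, find the transition energy using E_n = -13.6057 / n² eV:
E_3 = -13.6057 / 3² = -1.511744444 eV
E_18 = -13.6057 / 18² = -0.041992901 eV

Photon energy: |ΔE| = |E_18 - E_3| = 1.469751543 eV

Convert to wavelength using E = hc/λ with hc = 1239.84 eV·nm:
λ = hc/E = 1239.84 eV·nm / 1.469751543 eV
λ = 843.57115 nm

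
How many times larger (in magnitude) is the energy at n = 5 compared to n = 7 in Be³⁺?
1.96

Using E_n = -13.6057 Z² / n² eV with Z = 4:

E_5 = -13.6057 × 4² / 5² = -217.6912 / 25 = -8.70764800 eV
E_7 = -13.6057 × 4² / 7² = -217.6912 / 49 = -4.44267755 eV

The ratio is:
E_5/E_7 = (-8.70764800) / (-4.44267755)
E_5/E_7 = (-217.6912/25) / (-217.6912/49)
E_5/E_7 = 49/25
E_5/E_7 = 1.96
(Note: the Z² factors cancel in the ratio.)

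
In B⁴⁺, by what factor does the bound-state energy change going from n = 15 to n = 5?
9.00000

Using E_n = -13.6057 Z² / n² eV with Z = 5:

E_5 = -13.6057 × 5² / 5² = -340.1425 / 25 = -13.60570000000 eV
E_15 = -13.6057 × 5² / 15² = -340.1425 / 225 = -1.51174444444 eV

The ratio is:
E_5/E_15 = (-13.60570000000) / (-1.51174444444)
E_5/E_15 = (-340.1425/25) / (-340.1425/225)
E_5/E_15 = 225/25
E_5/E_15 = 9.00000
(Note: the Z² factors cancel in the ratio.)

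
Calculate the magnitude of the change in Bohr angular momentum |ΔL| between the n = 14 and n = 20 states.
6.32743e-34 J·s (or 6ℏ)

In the Bohr model, L_n = nℏ where ℏ = 1.0545718e-34 J·s.

L_20 = 20ℏ = 2.1091436e-33 J·s
L_14 = 14ℏ = 1.4764005e-33 J·s

ΔL = L_20 - L_14 = (20 - 14)ℏ = 6ℏ
ΔL = 6 × 1.0545718e-34 J·s = 6.32743e-34 J·s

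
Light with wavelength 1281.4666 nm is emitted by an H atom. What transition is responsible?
n = 5 → n = 3

First, find the photon energy from the wavelength (hc = 1239.84 eV·nm):
E = hc/λ = 1239.84 eV·nm / 1281.4666 nm = 0.96751644 eV

The energy levels of hydrogen satisfy E_n = -13.6057 / n² eV, so an emission n_i → n_f releases
ΔE = 13.6057 × (1/n_f² − 1/n_i²) eV.

Setting ΔE equal to the photon energy:
1/n_f² − 1/n_i² = 0.96751644 / 13.6057 = 0.071111111

Since 1/n_i² must be positive, we need 1/n_f² > 0.071111111, i.e. n_f ≤ 3. For each allowed n_f, solve n_i = (1/n_f² − 0.071111111)^(−1/2) and check whether it is a whole number:
  n_f = 1: 1/n_i² = 1.000000000 − 0.071111111 = 0.928888889 → n_i = 1.038  (not an integer) ✗
  n_f = 2: 1/n_i² = 0.250000000 − 0.071111111 = 0.178888889 → n_i = 2.364  (not an integer) ✗
  n_f = 3: 1/n_i² = 0.111111111 − 0.071111111 = 0.040000000 → n_i = 5.000  → integer, n_i = 5 ✓

Only n_f = 3 gives an integer upper level, n_i = 5.

The transition is from n = 5 to n = 3 (emission).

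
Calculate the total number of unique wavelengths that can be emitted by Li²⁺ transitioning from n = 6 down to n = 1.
15

The electron can occupy levels n = 1, 2, ..., 6 during de-excitation — that is m = 6 - 1 + 1 = 6 distinct levels.

The number of distinct spectral lines equals the number of ways to choose 2 of these m levels (each pair gives one possible emission transition):

Number of lines = m(m-1)/2 = 6×5/2 = 15

These correspond to all possible transitions between the 6 levels:
6 → 5, 6 → 4, 6 → 3, 6 → 2, 6 → 1, 5 → 4, 5 → 3, 5 → 2...

Each transition produces a photon with a unique energy (and thus wavelength). This count does not depend on Z.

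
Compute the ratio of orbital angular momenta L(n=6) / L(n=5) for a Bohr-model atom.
1.200000

In the Bohr model, L_n = nℏ, so the ratio is purely the ratio of quantum numbers:

L_6/L_5 = 6ℏ / 5ℏ = 6/5 = 1.200000

The angular momentum scales linearly with n.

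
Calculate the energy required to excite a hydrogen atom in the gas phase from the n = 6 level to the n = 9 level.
0.210 eV

The energy levels of a hydrogen-like atom are E_n = -13.6057 eV / n².

Energy at n = 6: E_6 = -13.6057 / 6² = -0.377936 eV
Energy at n = 9: E_9 = -13.6057 / 9² = -0.167972 eV

The excitation energy is the difference:
ΔE = E_9 - E_6
ΔE = -0.167972 - (-0.377936)
ΔE = 0.210 eV

Since this is positive, energy must be absorbed (photon absorption).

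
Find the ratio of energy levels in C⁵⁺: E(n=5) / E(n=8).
2.56

Using E_n = -13.6057 Z² / n² eV with Z = 6:

E_5 = -13.6057 × 6² / 5² = -489.8052 / 25 = -19.59220800 eV
E_8 = -13.6057 × 6² / 8² = -489.8052 / 64 = -7.65320625 eV

The ratio is:
E_5/E_8 = (-19.59220800) / (-7.65320625)
E_5/E_8 = (-489.8052/25) / (-489.8052/64)
E_5/E_8 = 64/25
E_5/E_8 = 2.56
(Note: the Z² factors cancel in the ratio.)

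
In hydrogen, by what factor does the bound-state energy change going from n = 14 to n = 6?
5.444

Using E_n = -13.6057 Z² / n² eV with Z = 1:

E_6 = -13.6057 / 6² = -13.6057 / 36 = -0.377936111 eV
E_14 = -13.6057 / 14² = -13.6057 / 196 = -0.069416837 eV

The ratio is:
E_6/E_14 = (-0.377936111) / (-0.069416837)
E_6/E_14 = (-13.6057/36) / (-13.6057/196)
E_6/E_14 = 196/36
E_6/E_14 = 5.444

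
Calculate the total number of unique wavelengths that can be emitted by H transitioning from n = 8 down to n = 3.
15

The electron can occupy levels n = 3, 4, ..., 8 during de-excitation — that is m = 8 - 3 + 1 = 6 distinct levels.

The number of distinct spectral lines equals the number of ways to choose 2 of these m levels (each pair gives one possible emission transition):

Number of lines = m(m-1)/2 = 6×5/2 = 15

These correspond to all possible transitions between the 6 levels:
8 → 7, 8 → 6, 8 → 5, 8 → 4, 8 → 3, 7 → 6, 7 → 5, 7 → 4...

Each transition produces a photon with a unique energy (and thus wavelength). This count does not depend on Z.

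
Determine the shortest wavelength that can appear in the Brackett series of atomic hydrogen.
1458.02421 nm

The series limit corresponds to the transition from n = ∞ to n = 4.
This is the highest energy (shortest wavelength) transition in the Brackett series.

E_∞ = 0 eV
E_4 = -13.6057 / 4² = -0.85035625000 eV

Energy at series limit:
ΔE = E_∞ - E_4 = 0 - (-0.85035625000) = 0.85035625000 eV
λ = hc/E = 1239.84 eV·nm / 0.85035625000 eV = 1458.02421 nm

This energy equals the ionization energy from the n = 4 state of hydrogen.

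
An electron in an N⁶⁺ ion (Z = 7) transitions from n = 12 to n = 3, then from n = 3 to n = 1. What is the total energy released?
662.05 eV

The energy levels of N⁶⁺ are E_n = -13.6057 × 7² / n² eV.

First transition (12 → 3):
ΔE₁ = |E_3 - E_12|
ΔE₁ = |-74.07547778 - (-4.62971736)| = 69.44576 eV

Second transition (3 → 1):
ΔE₂ = |E_1 - E_3|
ΔE₂ = |-666.67930000 - (-74.07547778)| = 592.60382 eV

Total energy released:
E_total = ΔE₁ + ΔE₂ = 69.44576 + 592.60382 = 662.05 eV

Note: This equals the direct transition 12 → 1: 662.05 eV ✓
Energy is conserved regardless of the path taken.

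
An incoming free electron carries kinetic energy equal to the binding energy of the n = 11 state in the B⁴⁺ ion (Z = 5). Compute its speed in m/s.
9.94e+05 m/s (or 0.331699% of c)

The binding energy at n = 11 for B⁴⁺ is:
E_11 = -13.6057 × 5²/11² = -2.81109504 eV
|E_11| = 2.81109504 eV

Convert to Joules:
KE = 2.81109504 eV × (1.602177 × 10⁻¹⁹ J/eV) = 4.5039e-19 J

Using KE = ½mv²:
v = √(2·KE/m_e)
v = √(2 × 4.5039e-19 J / 9.10938 × 10⁻³¹ kg)
v = 9.94e+05 m/s

This is approximately 0.331699% the speed of light.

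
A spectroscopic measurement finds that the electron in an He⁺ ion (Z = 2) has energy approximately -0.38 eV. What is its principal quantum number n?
n = 12

The exact energy levels follow E_n = -13.6057 Z² / n² eV with Z = 2.

The measured value (-0.38 eV) is reported to only 2 significant figures, so we must test candidate n values and see which one matches to that precision.

Candidate energies:
  n = 10:  E = -13.6057 × 2² / 10² = -0.54423 eV
  n = 11:  E = -13.6057 × 2² / 11² = -0.44978 eV
  n = 12:  E = -13.6057 × 2² / 12² = -0.37794 eV  ← matches
  n = 13:  E = -13.6057 × 2² / 13² = -0.32203 eV
  n = 14:  E = -13.6057 × 2² / 14² = -0.27767 eV

Checking against the measurement of -0.38 eV (2 sig figs), only n = 12 agrees:
E_12 = -0.37794 eV, which rounds to -0.38 eV ✓

Therefore n = 12.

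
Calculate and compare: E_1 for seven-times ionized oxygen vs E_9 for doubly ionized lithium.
O⁷⁺ at n = 1 (E = -870.76 eV)

Using E_n = -13.6057 Z² / n² eV:

O⁷⁺ (Z = 8) at n = 1:
E = -13.6057 × 8² / 1² = -13.6057 × 64 / 1 = -870.76480 eV

Li²⁺ (Z = 3) at n = 9:
E = -13.6057 × 3² / 9² = -13.6057 × 9 / 81 = -1.51174 eV

Since -870.76480 eV < -1.51174 eV,
O⁷⁺ at n = 1 is more tightly bound (requires more energy to ionize).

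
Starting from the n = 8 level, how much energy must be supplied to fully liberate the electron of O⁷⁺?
13.60570 eV

The ionization energy is the energy needed to remove the electron completely (n → ∞).

For a hydrogen-like ion with Z = 8, E_n = -13.6057 Z² / n² eV.

At n = 8: E_8 = -13.6057 × 8² / 8² = -13.60570000 eV
At n = ∞: E_∞ = 0 eV

Ionization energy = E_∞ - E_8 = 0 - (-13.60570000) = 13.60570000 eV
Ionization energy ≈ 13.60570 eV

This is also called the binding energy of the electron in state n = 8.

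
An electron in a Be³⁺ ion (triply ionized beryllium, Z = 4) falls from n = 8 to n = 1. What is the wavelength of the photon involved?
5.7858 nm

First, find the transition energy using E_n = -13.6057 Z² / n² eV:
E_8 = -13.6057 × 4² / 8² = -3.401425 eV
E_1 = -13.6057 × 4² / 1² = -217.691200 eV

Photon energy: |ΔE| = |E_1 - E_8| = 214.289775 eV

Convert to wavelength using E = hc/λ with hc = 1239.84 eV·nm:
λ = hc/E = 1239.84 eV·nm / 214.289775 eV
λ = 5.7858 nm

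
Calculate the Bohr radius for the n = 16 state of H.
13.5469 nm (or 135.4693 Å)

The Bohr radius formula is:
r_n = n² a₀ / Z

where a₀ = 0.0529177 nm is the Bohr radius.

For H (Z = 1) at n = 16:
r_16 = 16² × 0.0529177 nm / 1
r_16 = 256 × 0.0529177 nm / 1
r_16 = 13.54693 nm / 1
r_16 = 13.5469 nm

The electron orbits at approximately 13.5469 nm from the nucleus.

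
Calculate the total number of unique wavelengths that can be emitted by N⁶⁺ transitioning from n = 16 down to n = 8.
36

The electron can occupy levels n = 8, 9, ..., 16 during de-excitation — that is m = 16 - 8 + 1 = 9 distinct levels.

The number of distinct spectral lines equals the number of ways to choose 2 of these m levels (each pair gives one possible emission transition):

Number of lines = m(m-1)/2 = 9×8/2 = 36

These correspond to all possible transitions between the 9 levels:
16 → 15, 16 → 14, 16 → 13, 16 → 12, 16 → 11, 16 → 10, 16 → 9, 16 → 8...

Each transition produces a photon with a unique energy (and thus wavelength). This count does not depend on Z.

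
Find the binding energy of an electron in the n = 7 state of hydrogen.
0.27767 eV

The ionization energy is the energy needed to remove the electron completely (n → ∞).

For hydrogen, E_n = -13.6057 eV / n².

At n = 7: E_7 = -13.6057 / 7² = -0.27766735 eV
At n = ∞: E_∞ = 0 eV

Ionization energy = E_∞ - E_7 = 0 - (-0.27766735) = 0.27766735 eV
Ionization energy ≈ 0.27767 eV

This is also called the binding energy of the electron in state n = 7.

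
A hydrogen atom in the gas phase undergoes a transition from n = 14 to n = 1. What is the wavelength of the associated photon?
91.59383 nm

First, find the transition energy using E_n = -13.6057 / n² eV:
E_14 = -13.6057 / 14² = -0.0694168 eV
E_1 = -13.6057 / 1² = -13.6057000 eV

Photon energy: |ΔE| = |E_1 - E_14| = 13.5362832 eV

Convert to wavelength using E = hc/λ with hc = 1239.84 eV·nm:
λ = hc/E = 1239.84 eV·nm / 13.5362832 eV
λ = 91.59383 nm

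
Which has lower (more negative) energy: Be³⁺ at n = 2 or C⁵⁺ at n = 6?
Be³⁺ at n = 2 (E = -54.42280 eV)

Using E_n = -13.6057 Z² / n² eV:

Be³⁺ (Z = 4) at n = 2:
E = -13.6057 × 4² / 2² = -13.6057 × 16 / 4 = -54.42280000 eV

C⁵⁺ (Z = 6) at n = 6:
E = -13.6057 × 6² / 6² = -13.6057 × 36 / 36 = -13.60570000 eV

Since -54.42280000 eV < -13.60570000 eV,
Be³⁺ at n = 2 is more tightly bound (requires more energy to ionize).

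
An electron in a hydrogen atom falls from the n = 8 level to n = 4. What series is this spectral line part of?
Brackett series

The spectral series in hydrogen are named based on the final (lower) energy level:
- Lyman series: n_final = 1 (ultraviolet)
- Balmer series: n_final = 2 (visible/near-UV)
- Paschen series: n_final = 3 (infrared)
- Brackett series: n_final = 4 (infrared)
- Pfund series: n_final = 5 (far infrared)

Since this transition ends at n = 4, it belongs to the Brackett series.

For reference, this 8 → 4 line has photon energy
ΔE = 13.6057 eV × (1/4² - 1/8²) = 0.63776719 eV,
corresponding to wavelength λ = hc/ΔE = 1239.84 eV·nm / 0.63776719 eV = 1944.03 nm in the infrared region.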